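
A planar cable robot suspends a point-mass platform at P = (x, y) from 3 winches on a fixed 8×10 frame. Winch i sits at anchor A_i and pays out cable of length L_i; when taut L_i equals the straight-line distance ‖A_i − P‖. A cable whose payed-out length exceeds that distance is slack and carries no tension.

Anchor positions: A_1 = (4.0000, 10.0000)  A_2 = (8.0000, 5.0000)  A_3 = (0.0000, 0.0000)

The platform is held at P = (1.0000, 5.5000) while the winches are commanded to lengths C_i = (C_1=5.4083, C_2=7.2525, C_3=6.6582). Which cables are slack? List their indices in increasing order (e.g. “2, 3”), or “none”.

2, 3

cable 1: L_1 = ‖A_1−P‖ = 5.4083;  C_1 = 5.4083 → taut
cable 2: L_2 = ‖A_2−P‖ = 7.0178;  C_2 = 7.2525 → slack
cable 3: L_3 = ‖A_3−P‖ = 5.5902;  C_3 = 6.6582 → slack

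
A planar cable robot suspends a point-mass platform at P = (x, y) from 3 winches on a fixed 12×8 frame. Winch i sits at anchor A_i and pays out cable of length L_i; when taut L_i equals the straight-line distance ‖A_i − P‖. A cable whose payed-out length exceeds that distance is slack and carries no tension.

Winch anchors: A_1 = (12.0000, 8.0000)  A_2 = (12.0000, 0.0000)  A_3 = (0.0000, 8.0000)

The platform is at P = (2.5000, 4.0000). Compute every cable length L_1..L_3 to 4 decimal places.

L_1: Δ = A_1−P = (9.5000, 4.0000) → ‖Δ‖ = √106.2500 = 10.3078
L_2: Δ = A_2−P = (9.5000, -4.0000) → ‖Δ‖ = √106.2500 = 10.3078
L_3: Δ = A_3−P = (-2.5000, 4.0000) → ‖Δ‖ = √22.2500 = 4.7170

(10.3078, 10.3078, 4.7170)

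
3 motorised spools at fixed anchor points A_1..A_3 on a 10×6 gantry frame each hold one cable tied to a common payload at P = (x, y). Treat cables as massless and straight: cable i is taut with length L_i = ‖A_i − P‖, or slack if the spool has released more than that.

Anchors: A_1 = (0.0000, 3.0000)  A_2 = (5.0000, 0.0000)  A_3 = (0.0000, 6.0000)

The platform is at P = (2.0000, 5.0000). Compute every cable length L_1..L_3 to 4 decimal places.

(2.8284, 5.8310, 2.2361)

L_1 = √((0.0000−2.0000)² + (3.0000−5.0000)²) = 2.8284
L_2 = √((5.0000−2.0000)² + (0.0000−5.0000)²) = 5.8310
L_3 = √((0.0000−2.0000)² + (6.0000−5.0000)²) = 2.2361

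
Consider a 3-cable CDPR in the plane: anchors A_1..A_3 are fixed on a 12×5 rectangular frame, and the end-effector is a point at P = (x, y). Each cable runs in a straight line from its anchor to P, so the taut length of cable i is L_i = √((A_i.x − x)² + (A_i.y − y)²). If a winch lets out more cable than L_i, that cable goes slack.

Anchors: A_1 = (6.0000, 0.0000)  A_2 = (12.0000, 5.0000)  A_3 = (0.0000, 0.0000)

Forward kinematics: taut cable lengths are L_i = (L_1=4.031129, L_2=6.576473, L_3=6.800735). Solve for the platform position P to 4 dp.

(5.5000, 4.0000)

expand ‖A_i−P‖²=L_i² and subtract eq 1 (c_i ≔ ‖A_i‖²−L_i²)
c_1 = 36.0000+0.0000−16.2500 = 19.7500
eq1−eq2 → [-12.0000  -10.0000]·P = -106.0000
eq1−eq3 → [12.0000  0.0000]·P = 66.0000
2×2 solve → P = (5.5000, 4.0000)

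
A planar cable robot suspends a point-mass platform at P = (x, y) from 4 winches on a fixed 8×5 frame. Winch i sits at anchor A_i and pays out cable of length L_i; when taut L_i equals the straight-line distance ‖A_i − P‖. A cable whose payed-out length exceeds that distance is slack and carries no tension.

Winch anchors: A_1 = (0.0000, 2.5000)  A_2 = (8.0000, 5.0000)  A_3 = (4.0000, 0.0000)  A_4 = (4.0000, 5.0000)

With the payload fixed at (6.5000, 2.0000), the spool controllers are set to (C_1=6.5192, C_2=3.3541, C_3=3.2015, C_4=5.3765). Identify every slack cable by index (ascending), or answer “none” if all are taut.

4

cable 1: √((-6.5000)²+(0.5000)²)=6.5192, C_1=6.5192: taut
cable 2: √((1.5000)²+(3.0000)²)=3.3541, C_2=3.3541: taut
cable 3: √((-2.5000)²+(-2.0000)²)=3.2016, C_3=3.2015: taut
cable 4: √((-2.5000)²+(3.0000)²)=3.9051, C_4=5.3765: slack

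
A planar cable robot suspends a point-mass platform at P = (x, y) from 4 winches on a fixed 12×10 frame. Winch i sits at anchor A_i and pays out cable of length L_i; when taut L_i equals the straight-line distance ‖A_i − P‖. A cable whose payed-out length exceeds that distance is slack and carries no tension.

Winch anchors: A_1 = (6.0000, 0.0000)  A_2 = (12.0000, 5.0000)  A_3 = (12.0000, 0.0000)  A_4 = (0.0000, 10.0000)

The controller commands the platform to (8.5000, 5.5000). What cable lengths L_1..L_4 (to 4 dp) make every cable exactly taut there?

(6.0415, 3.5355, 6.5192, 9.6177)

L_1: Δ = A_1−P = (-2.5000, -5.5000) → ‖Δ‖ = √36.5000 = 6.0415
L_2: Δ = A_2−P = (3.5000, -0.5000) → ‖Δ‖ = √12.5000 = 3.5355
L_3: Δ = A_3−P = (3.5000, -5.5000) → ‖Δ‖ = √42.5000 = 6.5192
L_4: Δ = A_4−P = (-8.5000, 4.5000) → ‖Δ‖ = √92.5000 = 9.6177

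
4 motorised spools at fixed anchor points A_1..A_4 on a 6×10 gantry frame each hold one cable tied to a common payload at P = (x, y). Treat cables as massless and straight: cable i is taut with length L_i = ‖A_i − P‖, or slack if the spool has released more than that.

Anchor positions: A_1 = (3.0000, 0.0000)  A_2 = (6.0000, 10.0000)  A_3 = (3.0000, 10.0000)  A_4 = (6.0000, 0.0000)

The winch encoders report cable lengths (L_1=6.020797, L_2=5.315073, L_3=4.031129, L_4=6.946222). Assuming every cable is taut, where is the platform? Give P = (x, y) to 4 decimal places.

(2.5000, 6.0000)

circle eqns → linear via eq_j − eq_1; set c_j = A_j·A_j − L_j²
c_1 = 9.0000+0.0000−36.2500 = -27.2500
-6.0000·x − 20.0000·y = c_1−c_2 = -135.0000
0.0000·x − 20.0000·y = c_1−c_3 = -120.0000
-6.0000·x + 0.0000·y = c_1−c_4 = -15.0000
solve first two rows → x=2.5000, y=6.0000
check cable 4: ‖A_4−P‖² = 48.2500 ≈ L_4² = 48.2500 ✓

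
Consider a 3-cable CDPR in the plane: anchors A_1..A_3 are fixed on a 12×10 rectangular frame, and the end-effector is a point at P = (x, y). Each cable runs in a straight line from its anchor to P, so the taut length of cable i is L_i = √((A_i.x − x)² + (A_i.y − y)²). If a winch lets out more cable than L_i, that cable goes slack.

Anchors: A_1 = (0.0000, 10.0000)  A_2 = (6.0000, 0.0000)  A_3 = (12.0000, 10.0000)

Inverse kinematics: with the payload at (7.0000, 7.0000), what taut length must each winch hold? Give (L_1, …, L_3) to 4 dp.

(7.6158, 7.0711, 5.8310)

L_1 = √((0.0000−7.0000)² + (10.0000−7.0000)²) = 7.6158
L_2 = √((6.0000−7.0000)² + (0.0000−7.0000)²) = 7.0711
L_3 = √((12.0000−7.0000)² + (10.0000−7.0000)²) = 5.8310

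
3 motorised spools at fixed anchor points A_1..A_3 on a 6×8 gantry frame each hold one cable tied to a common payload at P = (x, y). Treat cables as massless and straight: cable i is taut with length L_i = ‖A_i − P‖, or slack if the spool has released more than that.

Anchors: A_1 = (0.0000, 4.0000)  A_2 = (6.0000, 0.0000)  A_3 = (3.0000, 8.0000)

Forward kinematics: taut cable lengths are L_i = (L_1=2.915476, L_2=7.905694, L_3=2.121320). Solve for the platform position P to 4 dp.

circle eqns → linear via eq_j − eq_1; set q_j = A_j·A_j − L_j²
q_1 = 0.0000+16.0000−8.5000 = 7.5000
-12.0000·x + 8.0000·y = q_1−q_2 = 34.0000
-6.0000·x − 8.0000·y = q_1−q_3 = -61.0000
solve first two rows → x=1.5000, y=6.5000

(1.5000, 6.5000)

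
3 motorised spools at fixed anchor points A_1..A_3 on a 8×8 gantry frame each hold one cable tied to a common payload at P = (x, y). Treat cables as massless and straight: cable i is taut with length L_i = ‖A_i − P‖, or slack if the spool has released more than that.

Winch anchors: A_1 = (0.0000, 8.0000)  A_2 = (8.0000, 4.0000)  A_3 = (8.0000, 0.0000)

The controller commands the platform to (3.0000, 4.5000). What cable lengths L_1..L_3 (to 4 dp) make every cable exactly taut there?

(4.6098, 5.0249, 6.7268)

L_1: Δ = A_1−P = (-3.0000, 3.5000) → ‖Δ‖ = √21.2500 = 4.6098
L_2: Δ = A_2−P = (5.0000, -0.5000) → ‖Δ‖ = √25.2500 = 5.0249
L_3: Δ = A_3−P = (5.0000, -4.5000) → ‖Δ‖ = √45.2500 = 6.7268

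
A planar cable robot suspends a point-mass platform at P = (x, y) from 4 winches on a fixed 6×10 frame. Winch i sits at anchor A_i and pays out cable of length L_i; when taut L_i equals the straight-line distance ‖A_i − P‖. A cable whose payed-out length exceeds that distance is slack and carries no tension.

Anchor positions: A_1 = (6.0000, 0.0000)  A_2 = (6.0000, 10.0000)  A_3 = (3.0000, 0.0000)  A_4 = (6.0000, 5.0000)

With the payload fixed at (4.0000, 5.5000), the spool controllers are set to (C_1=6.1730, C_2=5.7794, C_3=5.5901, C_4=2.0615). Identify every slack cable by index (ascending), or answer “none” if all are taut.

1, 2

cable 1: L_1 = ‖A_1−P‖ = 5.8523;  C_1 = 6.1730 → slack
cable 2: L_2 = ‖A_2−P‖ = 4.9244;  C_2 = 5.7794 → slack
cable 3: L_3 = ‖A_3−P‖ = 5.5902;  C_3 = 5.5901 → taut
cable 4: L_4 = ‖A_4−P‖ = 2.0616;  C_4 = 2.0615 → taut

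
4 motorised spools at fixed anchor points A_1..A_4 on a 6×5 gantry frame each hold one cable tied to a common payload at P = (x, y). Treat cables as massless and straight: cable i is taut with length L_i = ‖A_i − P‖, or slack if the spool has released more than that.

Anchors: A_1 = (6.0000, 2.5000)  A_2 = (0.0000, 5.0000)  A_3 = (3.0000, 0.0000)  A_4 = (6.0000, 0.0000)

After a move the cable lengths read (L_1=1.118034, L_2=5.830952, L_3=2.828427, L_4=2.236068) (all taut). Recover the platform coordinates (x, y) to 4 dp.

circle eqns → linear via eq_j − eq_1; set k_j = A_j·A_j − L_j²
k_1 = 36.0000+6.2500−1.2500 = 41.0000
12.0000·x − 5.0000·y = k_1−k_2 = 50.0000
6.0000·x + 5.0000·y = k_1−k_3 = 40.0000
0.0000·x + 5.0000·y = k_1−k_4 = 10.0000
solve first two rows → x=5.0000, y=2.0000
check cable 4: ‖A_4−P‖² = 5.0000 ≈ L_4² = 5.0000 ✓

(5.0000, 2.0000)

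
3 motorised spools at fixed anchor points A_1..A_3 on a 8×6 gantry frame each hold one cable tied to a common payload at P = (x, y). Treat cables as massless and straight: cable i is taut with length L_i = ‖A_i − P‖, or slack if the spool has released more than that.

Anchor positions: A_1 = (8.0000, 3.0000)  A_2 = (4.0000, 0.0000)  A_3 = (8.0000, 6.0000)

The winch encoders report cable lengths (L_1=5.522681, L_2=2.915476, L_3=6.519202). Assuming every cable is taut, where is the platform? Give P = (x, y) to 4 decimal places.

(2.5000, 2.5000)

each cable: (A_i−P)·(A_i−P) = L_i²; let k_i = ‖A_i‖²−L_i²
k_1 = 64.0000+9.0000−30.5000 = 42.5000
row 1: 8.0000x + 6.0000y = 35.0000  (k_2=7.5000)
row 2: 0.0000x − 6.0000y = -15.0000  (k_3=57.5000)
Cramer on rows 1–2 → x = 2.5000, y = 2.5000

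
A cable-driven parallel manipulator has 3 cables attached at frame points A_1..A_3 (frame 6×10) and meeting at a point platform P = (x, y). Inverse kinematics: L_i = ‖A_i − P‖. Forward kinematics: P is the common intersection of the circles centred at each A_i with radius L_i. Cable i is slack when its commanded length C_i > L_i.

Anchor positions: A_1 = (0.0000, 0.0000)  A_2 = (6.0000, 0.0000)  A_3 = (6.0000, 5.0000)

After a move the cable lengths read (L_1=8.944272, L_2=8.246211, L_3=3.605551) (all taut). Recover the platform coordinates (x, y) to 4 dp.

(4.0000, 8.0000)

expand ‖A_i−P‖²=L_i² and subtract eq 1 (c_i ≔ ‖A_i‖²−L_i²)
c_1 = 0.0000+0.0000−80.0000 = -80.0000
eq1−eq2 → [-12.0000  0.0000]·P = -48.0000
eq1−eq3 → [-12.0000  -10.0000]·P = -128.0000
2×2 solve → P = (4.0000, 8.0000)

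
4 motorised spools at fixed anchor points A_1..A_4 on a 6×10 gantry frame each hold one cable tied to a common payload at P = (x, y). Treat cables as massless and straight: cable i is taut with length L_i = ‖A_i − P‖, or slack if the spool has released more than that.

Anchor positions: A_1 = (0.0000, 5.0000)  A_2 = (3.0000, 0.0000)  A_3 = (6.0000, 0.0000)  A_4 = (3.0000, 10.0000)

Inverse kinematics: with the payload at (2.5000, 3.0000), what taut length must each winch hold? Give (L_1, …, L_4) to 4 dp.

L_1: Δ = A_1−P = (-2.5000, 2.0000) → ‖Δ‖ = √10.2500 = 3.2016
L_2: Δ = A_2−P = (0.5000, -3.0000) → ‖Δ‖ = √9.2500 = 3.0414
L_3: Δ = A_3−P = (3.5000, -3.0000) → ‖Δ‖ = √21.2500 = 4.6098
L_4: Δ = A_4−P = (0.5000, 7.0000) → ‖Δ‖ = √49.2500 = 7.0178

(3.2016, 3.0414, 4.6098, 7.0178)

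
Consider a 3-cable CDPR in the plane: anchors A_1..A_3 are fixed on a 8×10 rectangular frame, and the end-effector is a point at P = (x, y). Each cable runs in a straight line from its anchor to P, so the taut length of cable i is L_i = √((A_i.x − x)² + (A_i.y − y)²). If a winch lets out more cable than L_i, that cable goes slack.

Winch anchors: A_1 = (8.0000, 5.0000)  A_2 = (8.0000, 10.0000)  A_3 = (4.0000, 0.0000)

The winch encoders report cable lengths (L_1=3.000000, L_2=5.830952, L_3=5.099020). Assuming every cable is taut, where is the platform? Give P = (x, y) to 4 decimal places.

each cable: (A_i−P)·(A_i−P) = L_i²; let k_i = ‖A_i‖²−L_i²
k_1 = 64.0000+25.0000−9.0000 = 80.0000
row 1: 0.0000x − 10.0000y = -50.0000  (k_2=130.0000)
row 2: 8.0000x + 10.0000y = 90.0000  (k_3=-10.0000)
Cramer on rows 1–2 → x = 5.0000, y = 5.0000

(5.0000, 5.0000)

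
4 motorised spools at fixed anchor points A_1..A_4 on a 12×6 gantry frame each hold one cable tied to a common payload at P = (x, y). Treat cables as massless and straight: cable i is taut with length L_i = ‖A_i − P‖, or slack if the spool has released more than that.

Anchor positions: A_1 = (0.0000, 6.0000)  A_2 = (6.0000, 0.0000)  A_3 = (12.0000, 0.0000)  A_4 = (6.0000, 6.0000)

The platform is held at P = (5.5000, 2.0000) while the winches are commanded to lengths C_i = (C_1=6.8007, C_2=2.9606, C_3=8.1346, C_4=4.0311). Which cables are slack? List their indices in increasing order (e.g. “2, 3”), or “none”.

cable 1: √((-5.5000)²+(4.0000)²)=6.8007, C_1=6.8007: taut
cable 2: √((0.5000)²+(-2.0000)²)=2.0616, C_2=2.9606: slack
cable 3: √((6.5000)²+(-2.0000)²)=6.8007, C_3=8.1346: slack
cable 4: √((0.5000)²+(4.0000)²)=4.0311, C_4=4.0311: taut

2, 3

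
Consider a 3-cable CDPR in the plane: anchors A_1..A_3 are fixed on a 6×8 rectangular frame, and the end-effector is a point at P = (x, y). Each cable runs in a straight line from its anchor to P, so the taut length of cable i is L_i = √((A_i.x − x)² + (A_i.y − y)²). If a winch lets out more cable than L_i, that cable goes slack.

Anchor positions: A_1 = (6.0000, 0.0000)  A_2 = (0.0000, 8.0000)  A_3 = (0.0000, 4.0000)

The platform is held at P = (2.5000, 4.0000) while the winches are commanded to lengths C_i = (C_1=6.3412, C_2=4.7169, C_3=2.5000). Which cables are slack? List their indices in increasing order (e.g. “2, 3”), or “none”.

1

cable 1: L_1 = ‖A_1−P‖ = 5.3151;  C_1 = 6.3412 → slack
cable 2: L_2 = ‖A_2−P‖ = 4.7170;  C_2 = 4.7169 → taut
cable 3: L_3 = ‖A_3−P‖ = 2.5000;  C_3 = 2.5000 → taut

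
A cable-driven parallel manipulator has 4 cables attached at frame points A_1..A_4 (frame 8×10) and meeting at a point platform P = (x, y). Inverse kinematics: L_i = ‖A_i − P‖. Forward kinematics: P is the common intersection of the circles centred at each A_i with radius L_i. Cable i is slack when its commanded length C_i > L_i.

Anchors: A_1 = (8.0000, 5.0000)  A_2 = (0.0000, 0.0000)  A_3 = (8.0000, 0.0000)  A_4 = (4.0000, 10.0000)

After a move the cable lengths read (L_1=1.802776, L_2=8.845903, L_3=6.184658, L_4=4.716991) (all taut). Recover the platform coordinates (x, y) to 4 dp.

(6.5000, 6.0000)

circle eqns → linear via eq_j − eq_1; set k_j = A_j·A_j − L_j²
k_1 = 64.0000+25.0000−3.2500 = 85.7500
16.0000·x + 10.0000·y = k_1−k_2 = 164.0000
0.0000·x + 10.0000·y = k_1−k_3 = 60.0000
8.0000·x − 10.0000·y = k_1−k_4 = -8.0000
solve first two rows → x=6.5000, y=6.0000
check cable 4: ‖A_4−P‖² = 22.2500 ≈ L_4² = 22.2500 ✓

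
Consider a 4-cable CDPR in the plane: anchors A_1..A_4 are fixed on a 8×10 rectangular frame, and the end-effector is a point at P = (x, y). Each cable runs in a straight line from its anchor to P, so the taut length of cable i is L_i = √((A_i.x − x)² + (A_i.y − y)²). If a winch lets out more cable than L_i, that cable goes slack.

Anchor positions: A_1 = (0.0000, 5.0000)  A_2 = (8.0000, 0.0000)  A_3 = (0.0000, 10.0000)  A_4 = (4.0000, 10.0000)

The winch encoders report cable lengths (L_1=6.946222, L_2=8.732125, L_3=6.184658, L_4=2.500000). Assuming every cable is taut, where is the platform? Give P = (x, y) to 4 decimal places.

each cable: (A_i−P)·(A_i−P) = L_i²; let q_i = ‖A_i‖²−L_i²
q_1 = 0.0000+25.0000−48.2500 = -23.2500
row 1: -16.0000x + 10.0000y = -11.0000  (q_2=-12.2500)
row 2: 0.0000x − 10.0000y = -85.0000  (q_3=61.7500)
row 3: -8.0000x − 10.0000y = -133.0000  (q_4=109.7500)
Cramer on rows 1–2 → x = 6.0000, y = 8.5000
check cable 4: ‖A_4−P‖² = 6.2500 ≈ L_4² = 6.2500 ✓

(6.0000, 8.5000)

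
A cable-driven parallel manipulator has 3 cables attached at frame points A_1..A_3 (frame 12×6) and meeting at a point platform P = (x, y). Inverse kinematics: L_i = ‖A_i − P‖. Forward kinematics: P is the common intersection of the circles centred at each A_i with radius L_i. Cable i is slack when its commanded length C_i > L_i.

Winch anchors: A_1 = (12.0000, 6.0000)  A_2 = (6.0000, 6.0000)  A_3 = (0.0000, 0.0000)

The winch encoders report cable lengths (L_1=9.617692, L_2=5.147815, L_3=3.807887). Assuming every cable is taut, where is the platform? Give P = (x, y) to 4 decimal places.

each cable: (A_i−P)·(A_i−P) = L_i²; let c_i = ‖A_i‖²−L_i²
c_1 = 144.0000+36.0000−92.5000 = 87.5000
row 1: 12.0000x + 0.0000y = 42.0000  (c_2=45.5000)
row 2: 24.0000x + 12.0000y = 102.0000  (c_3=-14.5000)
Cramer on rows 1–2 → x = 3.5000, y = 1.5000

(3.5000, 1.5000)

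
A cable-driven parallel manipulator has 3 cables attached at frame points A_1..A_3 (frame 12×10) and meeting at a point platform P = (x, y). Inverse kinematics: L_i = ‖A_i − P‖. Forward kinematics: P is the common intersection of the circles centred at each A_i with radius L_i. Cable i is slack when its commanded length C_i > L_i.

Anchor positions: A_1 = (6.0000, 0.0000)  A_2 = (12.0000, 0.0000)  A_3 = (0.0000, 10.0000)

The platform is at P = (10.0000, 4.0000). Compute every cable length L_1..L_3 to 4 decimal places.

L_1: Δ = A_1−P = (-4.0000, -4.0000) → ‖Δ‖ = √32.0000 = 5.6569
L_2: Δ = A_2−P = (2.0000, -4.0000) → ‖Δ‖ = √20.0000 = 4.4721
L_3: Δ = A_3−P = (-10.0000, 6.0000) → ‖Δ‖ = √136.0000 = 11.6619

(5.6569, 4.4721, 11.6619)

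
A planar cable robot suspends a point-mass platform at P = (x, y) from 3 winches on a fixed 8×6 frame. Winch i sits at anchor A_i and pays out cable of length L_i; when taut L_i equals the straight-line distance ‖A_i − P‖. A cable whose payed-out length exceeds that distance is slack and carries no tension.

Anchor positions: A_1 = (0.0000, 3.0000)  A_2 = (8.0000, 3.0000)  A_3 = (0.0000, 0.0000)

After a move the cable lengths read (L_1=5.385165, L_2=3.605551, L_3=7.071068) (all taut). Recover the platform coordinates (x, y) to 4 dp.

(5.0000, 5.0000)

expand ‖A_i−P‖²=L_i² and subtract eq 1 (k_i ≔ ‖A_i‖²−L_i²)
k_1 = 0.0000+9.0000−29.0000 = -20.0000
eq1−eq2 → [-16.0000  0.0000]·P = -80.0000
eq1−eq3 → [0.0000  6.0000]·P = 30.0000
2×2 solve → P = (5.0000, 5.0000)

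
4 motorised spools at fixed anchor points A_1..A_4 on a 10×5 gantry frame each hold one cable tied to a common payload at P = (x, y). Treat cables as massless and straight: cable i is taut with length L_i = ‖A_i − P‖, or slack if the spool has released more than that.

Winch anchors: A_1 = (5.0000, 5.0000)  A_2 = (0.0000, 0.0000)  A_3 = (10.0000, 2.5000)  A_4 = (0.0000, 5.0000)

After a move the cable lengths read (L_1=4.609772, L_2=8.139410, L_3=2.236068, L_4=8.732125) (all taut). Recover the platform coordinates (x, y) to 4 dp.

each cable: (A_i−P)·(A_i−P) = L_i²; let q_i = ‖A_i‖²−L_i²
q_1 = 25.0000+25.0000−21.2500 = 28.7500
row 1: 10.0000x + 10.0000y = 95.0000  (q_2=-66.2500)
row 2: -10.0000x + 5.0000y = -72.5000  (q_3=101.2500)
row 3: 10.0000x + 0.0000y = 80.0000  (q_4=-51.2500)
Cramer on rows 1–2 → x = 8.0000, y = 1.5000
check cable 4: ‖A_4−P‖² = 76.2500 ≈ L_4² = 76.2500 ✓

(8.0000, 1.5000)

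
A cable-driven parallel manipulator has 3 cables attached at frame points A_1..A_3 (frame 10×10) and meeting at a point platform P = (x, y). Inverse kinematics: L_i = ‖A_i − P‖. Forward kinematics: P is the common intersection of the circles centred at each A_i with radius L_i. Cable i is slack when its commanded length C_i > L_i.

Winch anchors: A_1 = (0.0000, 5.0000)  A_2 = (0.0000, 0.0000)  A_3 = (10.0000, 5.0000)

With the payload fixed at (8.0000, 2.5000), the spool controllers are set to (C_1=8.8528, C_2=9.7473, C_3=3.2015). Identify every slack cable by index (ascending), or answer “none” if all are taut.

1, 2

i=1: geometric 8.3815 vs commanded 8.8528 ⇒ slack
i=2: geometric 8.3815 vs commanded 9.7473 ⇒ slack
i=3: geometric 3.2016 vs commanded 3.2015 ⇒ taut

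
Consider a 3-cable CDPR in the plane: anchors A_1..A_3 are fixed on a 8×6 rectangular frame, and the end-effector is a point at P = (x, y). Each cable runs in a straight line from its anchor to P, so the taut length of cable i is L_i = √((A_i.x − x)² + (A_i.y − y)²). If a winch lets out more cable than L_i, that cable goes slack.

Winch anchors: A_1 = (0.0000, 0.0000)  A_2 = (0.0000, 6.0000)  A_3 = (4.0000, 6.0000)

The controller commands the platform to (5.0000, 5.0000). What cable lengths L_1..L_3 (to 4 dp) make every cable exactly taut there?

L_1 = √((0.0000−5.0000)² + (0.0000−5.0000)²) = 7.0711
L_2 = √((0.0000−5.0000)² + (6.0000−5.0000)²) = 5.0990
L_3 = √((4.0000−5.0000)² + (6.0000−5.0000)²) = 1.4142

(7.0711, 5.0990, 1.4142)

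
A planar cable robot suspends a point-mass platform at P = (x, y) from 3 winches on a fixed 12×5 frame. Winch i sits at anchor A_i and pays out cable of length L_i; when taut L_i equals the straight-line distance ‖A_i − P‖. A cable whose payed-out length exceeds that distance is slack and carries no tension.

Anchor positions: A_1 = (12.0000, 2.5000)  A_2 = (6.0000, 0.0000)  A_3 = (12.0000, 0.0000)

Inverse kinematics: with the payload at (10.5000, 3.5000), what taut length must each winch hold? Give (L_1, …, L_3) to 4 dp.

(1.8028, 5.7009, 3.8079)

L_1 = √((12.0000−10.5000)² + (2.5000−3.5000)²) = 1.8028
L_2 = √((6.0000−10.5000)² + (0.0000−3.5000)²) = 5.7009
L_3 = √((12.0000−10.5000)² + (0.0000−3.5000)²) = 3.8079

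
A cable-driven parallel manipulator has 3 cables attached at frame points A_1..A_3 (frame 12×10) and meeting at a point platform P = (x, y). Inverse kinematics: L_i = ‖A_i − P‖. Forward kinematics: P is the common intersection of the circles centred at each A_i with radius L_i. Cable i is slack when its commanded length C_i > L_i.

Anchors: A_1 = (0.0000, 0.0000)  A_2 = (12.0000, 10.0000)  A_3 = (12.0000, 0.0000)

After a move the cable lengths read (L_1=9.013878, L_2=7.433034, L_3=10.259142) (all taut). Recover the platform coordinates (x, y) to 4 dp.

(5.0000, 7.5000)

each cable: (A_i−P)·(A_i−P) = L_i²; let q_i = ‖A_i‖²−L_i²
q_1 = 0.0000+0.0000−81.2500 = -81.2500
row 1: -24.0000x − 20.0000y = -270.0000  (q_2=188.7500)
row 2: -24.0000x + 0.0000y = -120.0000  (q_3=38.7500)
Cramer on rows 1–2 → x = 5.0000, y = 7.5000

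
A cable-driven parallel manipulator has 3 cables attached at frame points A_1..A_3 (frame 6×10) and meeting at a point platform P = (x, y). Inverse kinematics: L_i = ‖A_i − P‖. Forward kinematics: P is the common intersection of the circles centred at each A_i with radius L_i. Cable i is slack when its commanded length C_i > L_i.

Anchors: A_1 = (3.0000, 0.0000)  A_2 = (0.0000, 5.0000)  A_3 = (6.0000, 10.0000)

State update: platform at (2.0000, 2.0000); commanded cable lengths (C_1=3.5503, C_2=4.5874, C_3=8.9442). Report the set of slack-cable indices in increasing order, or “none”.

cable 1: √((1.0000)²+(-2.0000)²)=2.2361, C_1=3.5503: slack
cable 2: √((-2.0000)²+(3.0000)²)=3.6056, C_2=4.5874: slack
cable 3: √((4.0000)²+(8.0000)²)=8.9443, C_3=8.9442: taut

1, 2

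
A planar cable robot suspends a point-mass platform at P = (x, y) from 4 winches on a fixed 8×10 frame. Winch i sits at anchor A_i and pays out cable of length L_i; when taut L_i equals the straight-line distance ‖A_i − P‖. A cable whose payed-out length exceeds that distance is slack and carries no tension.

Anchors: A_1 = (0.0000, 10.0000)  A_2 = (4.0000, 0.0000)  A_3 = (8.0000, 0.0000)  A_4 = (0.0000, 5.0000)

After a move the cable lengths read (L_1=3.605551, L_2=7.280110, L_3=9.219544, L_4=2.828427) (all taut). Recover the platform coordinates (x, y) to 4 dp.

(2.0000, 7.0000)

each cable: (A_i−P)·(A_i−P) = L_i²; let k_i = ‖A_i‖²−L_i²
k_1 = 0.0000+100.0000−13.0000 = 87.0000
row 1: -8.0000x + 20.0000y = 124.0000  (k_2=-37.0000)
row 2: -16.0000x + 20.0000y = 108.0000  (k_3=-21.0000)
row 3: 0.0000x + 10.0000y = 70.0000  (k_4=17.0000)
Cramer on rows 1–2 → x = 2.0000, y = 7.0000
check cable 4: ‖A_4−P‖² = 8.0000 ≈ L_4² = 8.0000 ✓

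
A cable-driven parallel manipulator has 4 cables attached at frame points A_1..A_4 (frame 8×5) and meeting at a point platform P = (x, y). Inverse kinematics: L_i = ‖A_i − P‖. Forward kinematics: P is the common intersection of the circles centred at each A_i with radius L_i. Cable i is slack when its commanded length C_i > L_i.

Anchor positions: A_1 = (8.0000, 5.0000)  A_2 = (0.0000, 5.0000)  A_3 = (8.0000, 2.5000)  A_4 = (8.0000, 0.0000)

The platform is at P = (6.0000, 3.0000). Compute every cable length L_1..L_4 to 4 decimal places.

(2.8284, 6.3246, 2.0616, 3.6056)

L_1 = √((8.0000−6.0000)² + (5.0000−3.0000)²) = 2.8284
L_2 = √((0.0000−6.0000)² + (5.0000−3.0000)²) = 6.3246
L_3 = √((8.0000−6.0000)² + (2.5000−3.0000)²) = 2.0616
L_4 = √((8.0000−6.0000)² + (0.0000−3.0000)²) = 3.6056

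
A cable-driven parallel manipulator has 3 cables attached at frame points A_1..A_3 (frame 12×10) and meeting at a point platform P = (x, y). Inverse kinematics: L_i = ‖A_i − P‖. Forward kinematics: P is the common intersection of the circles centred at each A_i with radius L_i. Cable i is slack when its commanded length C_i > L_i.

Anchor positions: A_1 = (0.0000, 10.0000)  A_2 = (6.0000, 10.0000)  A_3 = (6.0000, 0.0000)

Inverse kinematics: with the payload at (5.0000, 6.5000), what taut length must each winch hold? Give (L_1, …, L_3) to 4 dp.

(6.1033, 3.6401, 6.5765)

L_1 = √((0.0000−5.0000)² + (10.0000−6.5000)²) = 6.1033
L_2 = √((6.0000−5.0000)² + (10.0000−6.5000)²) = 3.6401
L_3 = √((6.0000−5.0000)² + (0.0000−6.5000)²) = 6.5765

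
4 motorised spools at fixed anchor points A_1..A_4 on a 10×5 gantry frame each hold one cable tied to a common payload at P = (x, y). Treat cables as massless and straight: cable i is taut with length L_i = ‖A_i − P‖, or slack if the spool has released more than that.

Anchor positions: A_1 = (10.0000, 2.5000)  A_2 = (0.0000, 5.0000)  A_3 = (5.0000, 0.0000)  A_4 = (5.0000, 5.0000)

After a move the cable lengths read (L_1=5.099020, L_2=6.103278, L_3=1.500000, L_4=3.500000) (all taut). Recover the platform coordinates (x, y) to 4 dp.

(5.0000, 1.5000)

each cable: (A_i−P)·(A_i−P) = L_i²; let k_i = ‖A_i‖²−L_i²
k_1 = 100.0000+6.2500−26.0000 = 80.2500
row 1: 20.0000x − 5.0000y = 92.5000  (k_2=-12.2500)
row 2: 10.0000x + 5.0000y = 57.5000  (k_3=22.7500)
row 3: 10.0000x − 5.0000y = 42.5000  (k_4=37.7500)
Cramer on rows 1–2 → x = 5.0000, y = 1.5000
check cable 4: ‖A_4−P‖² = 12.2500 ≈ L_4² = 12.2500 ✓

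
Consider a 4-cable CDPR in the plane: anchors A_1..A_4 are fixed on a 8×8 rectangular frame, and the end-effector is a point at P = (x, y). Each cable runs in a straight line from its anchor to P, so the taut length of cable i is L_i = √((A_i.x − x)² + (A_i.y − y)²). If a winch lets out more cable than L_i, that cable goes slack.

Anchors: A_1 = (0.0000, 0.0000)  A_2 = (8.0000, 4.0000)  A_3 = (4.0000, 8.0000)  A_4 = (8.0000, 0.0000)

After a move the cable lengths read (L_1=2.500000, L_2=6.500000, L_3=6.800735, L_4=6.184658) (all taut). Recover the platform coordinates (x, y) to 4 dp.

(2.0000, 1.5000)

each cable: (A_i−P)·(A_i−P) = L_i²; let k_i = ‖A_i‖²−L_i²
k_1 = 0.0000+0.0000−6.2500 = -6.2500
row 1: -16.0000x − 8.0000y = -44.0000  (k_2=37.7500)
row 2: -8.0000x − 16.0000y = -40.0000  (k_3=33.7500)
row 3: -16.0000x + 0.0000y = -32.0000  (k_4=25.7500)
Cramer on rows 1–2 → x = 2.0000, y = 1.5000
check cable 4: ‖A_4−P‖² = 38.2500 ≈ L_4² = 38.2500 ✓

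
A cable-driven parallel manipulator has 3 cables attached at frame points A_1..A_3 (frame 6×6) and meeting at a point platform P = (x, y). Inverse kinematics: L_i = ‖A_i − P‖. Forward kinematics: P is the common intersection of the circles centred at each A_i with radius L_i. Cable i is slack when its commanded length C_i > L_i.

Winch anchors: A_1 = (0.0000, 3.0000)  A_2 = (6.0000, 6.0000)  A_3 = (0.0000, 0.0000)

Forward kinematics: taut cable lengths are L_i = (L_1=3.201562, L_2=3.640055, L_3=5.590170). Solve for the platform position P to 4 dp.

circle eqns → linear via eq_j − eq_1; set q_j = A_j·A_j − L_j²
q_1 = 0.0000+9.0000−10.2500 = -1.2500
-12.0000·x − 6.0000·y = q_1−q_2 = -60.0000
0.0000·x + 6.0000·y = q_1−q_3 = 30.0000
solve first two rows → x=2.5000, y=5.0000

(2.5000, 5.0000)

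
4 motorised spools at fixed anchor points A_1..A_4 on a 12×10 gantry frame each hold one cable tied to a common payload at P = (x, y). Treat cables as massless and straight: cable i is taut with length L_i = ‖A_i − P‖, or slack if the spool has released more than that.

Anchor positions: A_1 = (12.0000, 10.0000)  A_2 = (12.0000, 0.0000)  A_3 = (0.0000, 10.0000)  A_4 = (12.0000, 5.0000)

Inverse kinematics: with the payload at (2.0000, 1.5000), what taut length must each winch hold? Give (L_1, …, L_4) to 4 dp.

(13.1244, 10.1119, 8.7321, 10.5948)

L_1: Δ = A_1−P = (10.0000, 8.5000) → ‖Δ‖ = √172.2500 = 13.1244
L_2: Δ = A_2−P = (10.0000, -1.5000) → ‖Δ‖ = √102.2500 = 10.1119
L_3: Δ = A_3−P = (-2.0000, 8.5000) → ‖Δ‖ = √76.2500 = 8.7321
L_4: Δ = A_4−P = (10.0000, 3.5000) → ‖Δ‖ = √112.2500 = 10.5948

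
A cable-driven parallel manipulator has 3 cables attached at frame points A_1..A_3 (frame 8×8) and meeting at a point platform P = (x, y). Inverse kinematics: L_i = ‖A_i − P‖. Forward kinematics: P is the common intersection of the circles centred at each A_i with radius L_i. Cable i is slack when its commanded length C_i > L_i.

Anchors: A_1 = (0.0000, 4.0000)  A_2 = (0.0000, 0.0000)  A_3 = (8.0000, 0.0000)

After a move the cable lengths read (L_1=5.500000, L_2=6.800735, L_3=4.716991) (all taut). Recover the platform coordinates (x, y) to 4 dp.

(5.5000, 4.0000)

each cable: (A_i−P)·(A_i−P) = L_i²; let c_i = ‖A_i‖²−L_i²
c_1 = 0.0000+16.0000−30.2500 = -14.2500
row 1: 0.0000x + 8.0000y = 32.0000  (c_2=-46.2500)
row 2: -16.0000x + 8.0000y = -56.0000  (c_3=41.7500)
Cramer on rows 1–2 → x = 5.5000, y = 4.0000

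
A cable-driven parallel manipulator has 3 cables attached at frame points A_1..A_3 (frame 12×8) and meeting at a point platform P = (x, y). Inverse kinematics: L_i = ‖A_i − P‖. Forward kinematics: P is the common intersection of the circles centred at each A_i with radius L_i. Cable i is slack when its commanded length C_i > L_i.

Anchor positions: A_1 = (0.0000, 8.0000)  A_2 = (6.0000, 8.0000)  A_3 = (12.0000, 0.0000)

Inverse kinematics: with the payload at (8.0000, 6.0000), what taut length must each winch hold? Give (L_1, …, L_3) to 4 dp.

cable 1: Δx=-8.0000, Δy=2.0000; L_1 = √(Δx²+Δy²) = 8.2462
cable 2: Δx=-2.0000, Δy=2.0000; L_2 = √(Δx²+Δy²) = 2.8284
cable 3: Δx=4.0000, Δy=-6.0000; L_3 = √(Δx²+Δy²) = 7.2111

(8.2462, 2.8284, 7.2111)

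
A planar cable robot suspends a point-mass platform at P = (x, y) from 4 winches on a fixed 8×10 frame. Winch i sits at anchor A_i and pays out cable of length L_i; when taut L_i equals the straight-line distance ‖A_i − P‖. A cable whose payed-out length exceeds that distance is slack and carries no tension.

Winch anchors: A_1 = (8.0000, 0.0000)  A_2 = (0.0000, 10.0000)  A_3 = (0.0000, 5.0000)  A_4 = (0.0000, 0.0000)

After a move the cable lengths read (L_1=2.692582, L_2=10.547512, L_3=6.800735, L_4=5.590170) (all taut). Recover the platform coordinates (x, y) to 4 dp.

(5.5000, 1.0000)

each cable: (A_i−P)·(A_i−P) = L_i²; let k_i = ‖A_i‖²−L_i²
k_1 = 64.0000+0.0000−7.2500 = 56.7500
row 1: 16.0000x − 20.0000y = 68.0000  (k_2=-11.2500)
row 2: 16.0000x − 10.0000y = 78.0000  (k_3=-21.2500)
row 3: 16.0000x + 0.0000y = 88.0000  (k_4=-31.2500)
Cramer on rows 1–2 → x = 5.5000, y = 1.0000
check cable 4: ‖A_4−P‖² = 31.2500 ≈ L_4² = 31.2500 ✓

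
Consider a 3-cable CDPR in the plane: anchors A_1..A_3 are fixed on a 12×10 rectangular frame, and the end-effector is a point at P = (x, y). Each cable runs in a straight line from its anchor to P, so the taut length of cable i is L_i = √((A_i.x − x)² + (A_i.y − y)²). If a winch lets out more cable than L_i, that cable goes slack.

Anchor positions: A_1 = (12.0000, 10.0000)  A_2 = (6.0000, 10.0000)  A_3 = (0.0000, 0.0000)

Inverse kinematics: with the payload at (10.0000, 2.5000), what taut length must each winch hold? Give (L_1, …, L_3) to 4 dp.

cable 1: Δx=2.0000, Δy=7.5000; L_1 = √(Δx²+Δy²) = 7.7621
cable 2: Δx=-4.0000, Δy=7.5000; L_2 = √(Δx²+Δy²) = 8.5000
cable 3: Δx=-10.0000, Δy=-2.5000; L_3 = √(Δx²+Δy²) = 10.3078

(7.7621, 8.5000, 10.3078)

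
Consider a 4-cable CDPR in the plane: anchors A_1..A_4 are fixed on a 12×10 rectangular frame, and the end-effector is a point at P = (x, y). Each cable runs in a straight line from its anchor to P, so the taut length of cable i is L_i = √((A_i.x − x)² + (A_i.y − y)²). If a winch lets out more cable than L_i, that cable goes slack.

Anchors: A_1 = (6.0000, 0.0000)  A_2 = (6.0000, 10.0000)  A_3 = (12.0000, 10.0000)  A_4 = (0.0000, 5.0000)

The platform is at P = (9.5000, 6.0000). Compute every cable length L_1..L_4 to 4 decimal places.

cable 1: Δx=-3.5000, Δy=-6.0000; L_1 = √(Δx²+Δy²) = 6.9462
cable 2: Δx=-3.5000, Δy=4.0000; L_2 = √(Δx²+Δy²) = 5.3151
cable 3: Δx=2.5000, Δy=4.0000; L_3 = √(Δx²+Δy²) = 4.7170
cable 4: Δx=-9.5000, Δy=-1.0000; L_4 = √(Δx²+Δy²) = 9.5525

(6.9462, 5.3151, 4.7170, 9.5525)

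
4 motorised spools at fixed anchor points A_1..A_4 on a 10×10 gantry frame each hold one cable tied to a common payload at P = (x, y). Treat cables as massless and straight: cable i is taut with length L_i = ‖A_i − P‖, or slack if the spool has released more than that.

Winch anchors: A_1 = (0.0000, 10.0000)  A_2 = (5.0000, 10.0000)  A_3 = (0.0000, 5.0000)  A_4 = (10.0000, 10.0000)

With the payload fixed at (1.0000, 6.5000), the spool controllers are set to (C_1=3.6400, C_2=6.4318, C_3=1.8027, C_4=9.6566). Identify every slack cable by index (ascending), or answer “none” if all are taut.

2

cable 1: √((-1.0000)²+(3.5000)²)=3.6401, C_1=3.6400: taut
cable 2: √((4.0000)²+(3.5000)²)=5.3151, C_2=6.4318: slack
cable 3: √((-1.0000)²+(-1.5000)²)=1.8028, C_3=1.8027: taut
cable 4: √((9.0000)²+(3.5000)²)=9.6566, C_4=9.6566: taut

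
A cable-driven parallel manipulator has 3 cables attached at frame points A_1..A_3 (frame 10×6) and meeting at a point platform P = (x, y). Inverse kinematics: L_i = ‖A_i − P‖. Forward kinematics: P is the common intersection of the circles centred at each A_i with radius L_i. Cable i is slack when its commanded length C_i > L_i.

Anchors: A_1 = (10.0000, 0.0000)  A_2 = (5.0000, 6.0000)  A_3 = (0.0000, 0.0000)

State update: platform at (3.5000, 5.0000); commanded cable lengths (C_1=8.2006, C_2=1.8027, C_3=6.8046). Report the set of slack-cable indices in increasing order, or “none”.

3

cable 1: √((6.5000)²+(-5.0000)²)=8.2006, C_1=8.2006: taut
cable 2: √((1.5000)²+(1.0000)²)=1.8028, C_2=1.8027: taut
cable 3: √((-3.5000)²+(-5.0000)²)=6.1033, C_3=6.8046: slack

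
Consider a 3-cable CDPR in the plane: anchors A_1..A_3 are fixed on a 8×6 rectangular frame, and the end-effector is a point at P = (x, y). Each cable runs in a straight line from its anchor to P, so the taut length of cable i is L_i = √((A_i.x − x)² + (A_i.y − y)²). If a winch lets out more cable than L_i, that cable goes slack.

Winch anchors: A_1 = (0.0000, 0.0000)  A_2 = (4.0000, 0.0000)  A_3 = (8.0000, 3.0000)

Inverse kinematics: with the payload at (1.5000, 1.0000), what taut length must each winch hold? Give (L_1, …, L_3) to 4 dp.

L_1 = √((0.0000−1.5000)² + (0.0000−1.0000)²) = 1.8028
L_2 = √((4.0000−1.5000)² + (0.0000−1.0000)²) = 2.6926
L_3 = √((8.0000−1.5000)² + (3.0000−1.0000)²) = 6.8007

(1.8028, 2.6926, 6.8007)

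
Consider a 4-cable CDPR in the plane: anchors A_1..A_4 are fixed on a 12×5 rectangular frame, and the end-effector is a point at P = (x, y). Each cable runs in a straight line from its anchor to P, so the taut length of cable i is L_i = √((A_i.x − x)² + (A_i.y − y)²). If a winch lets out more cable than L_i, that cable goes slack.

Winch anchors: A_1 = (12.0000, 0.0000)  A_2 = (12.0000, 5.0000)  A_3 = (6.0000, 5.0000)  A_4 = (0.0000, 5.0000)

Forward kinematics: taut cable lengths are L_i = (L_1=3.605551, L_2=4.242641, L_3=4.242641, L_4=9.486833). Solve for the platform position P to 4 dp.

expand ‖A_i−P‖²=L_i² and subtract eq 1 (k_i ≔ ‖A_i‖²−L_i²)
k_1 = 144.0000+0.0000−13.0000 = 131.0000
eq1−eq2 → [0.0000  -10.0000]·P = -20.0000
eq1−eq3 → [12.0000  -10.0000]·P = 88.0000
eq1−eq4 → [24.0000  -10.0000]·P = 196.0000
2×2 solve → P = (9.0000, 2.0000)
check cable 4: ‖A_4−P‖² = 90.0000 ≈ L_4² = 90.0000 ✓

(9.0000, 2.0000)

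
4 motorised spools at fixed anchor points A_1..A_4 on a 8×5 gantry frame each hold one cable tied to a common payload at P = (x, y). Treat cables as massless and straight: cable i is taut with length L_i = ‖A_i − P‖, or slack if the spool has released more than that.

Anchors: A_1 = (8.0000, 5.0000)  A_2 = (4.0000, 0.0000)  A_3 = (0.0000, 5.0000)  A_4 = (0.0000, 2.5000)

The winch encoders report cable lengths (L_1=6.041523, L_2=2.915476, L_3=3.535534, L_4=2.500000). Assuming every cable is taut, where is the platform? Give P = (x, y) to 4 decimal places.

(2.5000, 2.5000)

each cable: (A_i−P)·(A_i−P) = L_i²; let k_i = ‖A_i‖²−L_i²
k_1 = 64.0000+25.0000−36.5000 = 52.5000
row 1: 8.0000x + 10.0000y = 45.0000  (k_2=7.5000)
row 2: 16.0000x + 0.0000y = 40.0000  (k_3=12.5000)
row 3: 16.0000x + 5.0000y = 52.5000  (k_4=0.0000)
Cramer on rows 1–2 → x = 2.5000, y = 2.5000
check cable 4: ‖A_4−P‖² = 6.2500 ≈ L_4² = 6.2500 ✓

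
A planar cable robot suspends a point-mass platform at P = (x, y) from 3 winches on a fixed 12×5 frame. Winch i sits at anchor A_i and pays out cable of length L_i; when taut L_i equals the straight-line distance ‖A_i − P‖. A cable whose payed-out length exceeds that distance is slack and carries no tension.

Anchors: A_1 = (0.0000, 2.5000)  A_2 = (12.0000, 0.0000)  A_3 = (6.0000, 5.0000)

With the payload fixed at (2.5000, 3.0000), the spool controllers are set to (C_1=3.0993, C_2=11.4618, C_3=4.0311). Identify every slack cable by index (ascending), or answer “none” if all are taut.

cable 1: √((-2.5000)²+(-0.5000)²)=2.5495, C_1=3.0993: slack
cable 2: √((9.5000)²+(-3.0000)²)=9.9624, C_2=11.4618: slack
cable 3: √((3.5000)²+(2.0000)²)=4.0311, C_3=4.0311: taut

1, 2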